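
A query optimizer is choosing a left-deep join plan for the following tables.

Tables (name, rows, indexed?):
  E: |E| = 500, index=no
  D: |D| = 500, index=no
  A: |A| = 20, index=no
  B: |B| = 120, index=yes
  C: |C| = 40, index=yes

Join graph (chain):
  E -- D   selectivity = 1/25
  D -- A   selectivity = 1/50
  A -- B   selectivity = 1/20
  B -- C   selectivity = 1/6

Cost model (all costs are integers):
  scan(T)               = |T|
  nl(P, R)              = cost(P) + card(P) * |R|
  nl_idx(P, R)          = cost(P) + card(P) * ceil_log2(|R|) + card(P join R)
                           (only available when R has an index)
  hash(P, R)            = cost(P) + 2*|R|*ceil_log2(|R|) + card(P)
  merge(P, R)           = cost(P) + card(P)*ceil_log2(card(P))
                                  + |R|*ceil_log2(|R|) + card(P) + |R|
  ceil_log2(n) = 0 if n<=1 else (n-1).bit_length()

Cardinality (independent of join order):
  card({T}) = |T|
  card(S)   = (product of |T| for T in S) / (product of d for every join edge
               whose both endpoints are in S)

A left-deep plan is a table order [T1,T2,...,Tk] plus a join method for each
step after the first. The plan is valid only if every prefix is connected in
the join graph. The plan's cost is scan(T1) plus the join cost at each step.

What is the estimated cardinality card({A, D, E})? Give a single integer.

Tables in S: A(20), D(500), E(500)
Edges inside S: E-D(d=25), D-A(d=50)
numerator = 20 * 500 * 500 = 5000000
denominator = 25 * 50 = 1250
card(S) = 5000000 / 1250 = 4000

4000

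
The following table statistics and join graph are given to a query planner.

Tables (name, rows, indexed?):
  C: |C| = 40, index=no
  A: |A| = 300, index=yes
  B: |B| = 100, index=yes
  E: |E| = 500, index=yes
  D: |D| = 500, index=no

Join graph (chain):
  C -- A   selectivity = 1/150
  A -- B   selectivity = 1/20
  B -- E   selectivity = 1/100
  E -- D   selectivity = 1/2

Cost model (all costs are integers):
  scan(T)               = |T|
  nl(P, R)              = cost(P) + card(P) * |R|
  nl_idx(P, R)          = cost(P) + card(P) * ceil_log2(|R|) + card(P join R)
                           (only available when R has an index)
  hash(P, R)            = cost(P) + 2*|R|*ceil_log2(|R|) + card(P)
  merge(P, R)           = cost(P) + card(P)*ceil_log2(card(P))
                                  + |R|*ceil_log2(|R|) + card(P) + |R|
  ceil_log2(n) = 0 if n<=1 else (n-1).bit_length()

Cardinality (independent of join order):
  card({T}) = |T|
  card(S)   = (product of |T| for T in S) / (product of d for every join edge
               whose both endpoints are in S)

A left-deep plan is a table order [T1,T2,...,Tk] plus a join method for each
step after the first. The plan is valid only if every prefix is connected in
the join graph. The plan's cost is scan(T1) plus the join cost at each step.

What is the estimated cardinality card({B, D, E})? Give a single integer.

Tables in S: B(100), D(500), E(500)
Edges inside S: B-E(d=100), E-D(d=2)
numerator = 100 * 500 * 500 = 25000000
denominator = 100 * 2 = 200
card(S) = 25000000 / 200 = 125000

125000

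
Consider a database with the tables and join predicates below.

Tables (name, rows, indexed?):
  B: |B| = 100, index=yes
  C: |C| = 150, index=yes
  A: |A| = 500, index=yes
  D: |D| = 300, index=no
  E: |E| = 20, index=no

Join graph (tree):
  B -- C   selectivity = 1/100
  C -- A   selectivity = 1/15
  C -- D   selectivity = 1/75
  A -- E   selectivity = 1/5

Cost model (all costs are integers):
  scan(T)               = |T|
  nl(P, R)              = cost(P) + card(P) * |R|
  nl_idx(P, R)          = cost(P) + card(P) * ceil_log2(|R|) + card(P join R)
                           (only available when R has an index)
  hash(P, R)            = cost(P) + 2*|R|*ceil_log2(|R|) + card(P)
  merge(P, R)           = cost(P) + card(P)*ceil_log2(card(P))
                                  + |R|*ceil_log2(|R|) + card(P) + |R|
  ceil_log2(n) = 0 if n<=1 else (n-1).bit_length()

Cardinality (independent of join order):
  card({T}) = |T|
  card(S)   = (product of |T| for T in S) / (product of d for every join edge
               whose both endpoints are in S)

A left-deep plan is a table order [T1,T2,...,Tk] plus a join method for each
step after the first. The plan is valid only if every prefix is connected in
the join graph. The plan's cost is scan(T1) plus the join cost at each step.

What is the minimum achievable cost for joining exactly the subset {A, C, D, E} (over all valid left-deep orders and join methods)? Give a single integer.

Selinger DP over subsets of {A,C,D,E}:
  {C}: scan cost=150, card=150
  {A}: scan cost=500, card=500
  {D}: scan cost=300, card=300
  {E}: scan cost=20, card=20
  {AC}: card=5000; try (C,hash)→3400, (A,merge)→6500, (A,nl_idx)→6500, (C,merge)→6850, (A,hash)→9300, (C,nl_idx)→9500 …(+2); best=3400 via (C,hash)
  {CD}: card=600; try (C,hash)→3000, (C,nl_idx)→3300, (D,merge)→4500, (C,merge)→4650, (D,hash)→5700, (D,nl)→45150 …(+1); best=3000 via (C,hash)
  {AE}: card=2000; try (E,hash)→1200, (A,nl_idx)→2200, (A,merge)→5140, (E,merge)→5620, (A,hash)→9040, (A,nl)→10020 …(+1); best=1200 via (E,hash)
  {ACD}: card=20000; try (A,hash)→12600, (D,hash)→13800, (A,merge)→14600, (A,nl_idx)→28400, (D,merge)→76400, (A,nl)→303000 …(+1); best=12600 via (A,hash)
  {ACE}: card=20000; try (C,hash)→5600, (E,hash)→8600, (C,merge)→26550, (C,nl_idx)→37200, (E,merge)→73520, (E,nl)→103400 …(+1); best=5600 via (C,hash)
  {ACDE}: card=80000; try (D,hash)→31000, (E,hash)→32800, (D,merge)→328600, (E,merge)→332720, (E,nl)→412600, (D,nl)→6005600; best=31000 via (D,hash)

31000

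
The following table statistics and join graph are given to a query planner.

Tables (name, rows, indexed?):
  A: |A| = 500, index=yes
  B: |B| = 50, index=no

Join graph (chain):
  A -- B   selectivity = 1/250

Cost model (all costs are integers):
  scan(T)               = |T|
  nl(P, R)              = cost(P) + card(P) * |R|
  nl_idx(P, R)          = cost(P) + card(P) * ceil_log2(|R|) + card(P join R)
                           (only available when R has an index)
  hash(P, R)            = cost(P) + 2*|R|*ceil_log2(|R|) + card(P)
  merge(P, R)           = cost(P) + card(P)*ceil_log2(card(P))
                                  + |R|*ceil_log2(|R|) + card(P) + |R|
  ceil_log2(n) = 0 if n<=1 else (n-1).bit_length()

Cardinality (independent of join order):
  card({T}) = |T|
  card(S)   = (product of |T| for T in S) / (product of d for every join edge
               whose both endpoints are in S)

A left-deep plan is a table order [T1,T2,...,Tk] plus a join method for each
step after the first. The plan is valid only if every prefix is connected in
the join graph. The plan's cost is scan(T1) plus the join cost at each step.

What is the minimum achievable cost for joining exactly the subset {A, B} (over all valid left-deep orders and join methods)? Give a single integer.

Selinger DP over subsets of {A,B}:
  {A}: scan cost=500, card=500
  {B}: scan cost=50, card=50
  {AB}: card=100; try (A,nl_idx)→600, (B,hash)→1600, (A,merge)→5400, (B,merge)→5850, (A,hash)→9100, (A,nl)→25050 …(+1); best=600 via (A,nl_idx)

600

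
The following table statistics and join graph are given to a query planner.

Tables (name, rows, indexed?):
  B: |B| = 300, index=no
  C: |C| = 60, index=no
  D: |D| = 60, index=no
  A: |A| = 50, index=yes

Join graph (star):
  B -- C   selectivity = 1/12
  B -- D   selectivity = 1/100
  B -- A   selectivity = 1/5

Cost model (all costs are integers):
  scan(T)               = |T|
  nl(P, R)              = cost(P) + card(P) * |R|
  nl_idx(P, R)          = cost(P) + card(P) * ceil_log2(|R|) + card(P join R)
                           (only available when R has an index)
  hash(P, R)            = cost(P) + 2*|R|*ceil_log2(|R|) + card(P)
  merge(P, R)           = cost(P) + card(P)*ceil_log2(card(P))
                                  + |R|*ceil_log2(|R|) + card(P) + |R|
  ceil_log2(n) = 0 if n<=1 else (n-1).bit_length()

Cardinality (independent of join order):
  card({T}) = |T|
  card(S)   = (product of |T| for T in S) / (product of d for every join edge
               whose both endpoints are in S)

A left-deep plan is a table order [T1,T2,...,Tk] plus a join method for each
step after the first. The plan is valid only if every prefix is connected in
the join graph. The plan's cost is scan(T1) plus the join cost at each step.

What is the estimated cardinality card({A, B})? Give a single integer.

3000

Tables in S: A(50), B(300)
Edges inside S: B-A(d=5)
numerator = 50 * 300 = 15000
denominator = 5 = 5
card(S) = 15000 / 5 = 3000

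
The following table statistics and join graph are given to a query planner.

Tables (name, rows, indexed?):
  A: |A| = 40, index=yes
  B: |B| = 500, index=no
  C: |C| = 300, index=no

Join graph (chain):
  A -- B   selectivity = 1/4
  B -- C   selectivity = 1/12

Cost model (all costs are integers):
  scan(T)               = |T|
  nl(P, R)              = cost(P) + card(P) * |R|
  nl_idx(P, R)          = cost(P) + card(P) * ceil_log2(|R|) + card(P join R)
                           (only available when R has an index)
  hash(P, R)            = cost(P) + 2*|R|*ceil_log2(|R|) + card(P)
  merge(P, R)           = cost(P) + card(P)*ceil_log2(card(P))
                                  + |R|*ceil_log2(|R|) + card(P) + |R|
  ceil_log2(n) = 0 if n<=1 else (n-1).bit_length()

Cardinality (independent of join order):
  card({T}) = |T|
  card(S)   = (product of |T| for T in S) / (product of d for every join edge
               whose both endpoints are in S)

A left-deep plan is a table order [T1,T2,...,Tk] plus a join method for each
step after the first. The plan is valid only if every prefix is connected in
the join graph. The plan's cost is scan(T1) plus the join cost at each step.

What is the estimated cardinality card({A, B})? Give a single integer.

5000

Tables in S: A(40), B(500)
Edges inside S: A-B(d=4)
numerator = 40 * 500 = 20000
denominator = 4 = 4
card(S) = 20000 / 4 = 5000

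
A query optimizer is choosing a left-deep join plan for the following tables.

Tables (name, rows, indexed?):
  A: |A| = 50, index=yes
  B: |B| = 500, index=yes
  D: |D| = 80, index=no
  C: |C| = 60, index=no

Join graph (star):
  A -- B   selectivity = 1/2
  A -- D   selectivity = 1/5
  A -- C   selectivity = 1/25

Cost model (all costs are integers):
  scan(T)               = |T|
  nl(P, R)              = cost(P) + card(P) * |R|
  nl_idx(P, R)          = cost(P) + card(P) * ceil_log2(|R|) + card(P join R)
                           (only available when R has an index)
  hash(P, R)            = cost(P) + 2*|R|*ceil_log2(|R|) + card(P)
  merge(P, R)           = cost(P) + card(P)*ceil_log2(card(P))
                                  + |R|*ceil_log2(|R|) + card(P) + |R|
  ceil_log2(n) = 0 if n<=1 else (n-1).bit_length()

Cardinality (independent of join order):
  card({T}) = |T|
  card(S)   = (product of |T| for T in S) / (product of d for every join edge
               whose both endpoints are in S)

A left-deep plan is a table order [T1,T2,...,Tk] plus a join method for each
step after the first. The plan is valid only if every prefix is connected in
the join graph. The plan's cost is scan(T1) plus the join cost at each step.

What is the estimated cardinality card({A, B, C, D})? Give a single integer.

480000

Tables in S: A(50), B(500), C(60), D(80)
Edges inside S: A-B(d=2), A-D(d=5), A-C(d=25)
numerator = 50 * 500 * 60 * 80 = 120000000
denominator = 2 * 5 * 25 = 250
card(S) = 120000000 / 250 = 480000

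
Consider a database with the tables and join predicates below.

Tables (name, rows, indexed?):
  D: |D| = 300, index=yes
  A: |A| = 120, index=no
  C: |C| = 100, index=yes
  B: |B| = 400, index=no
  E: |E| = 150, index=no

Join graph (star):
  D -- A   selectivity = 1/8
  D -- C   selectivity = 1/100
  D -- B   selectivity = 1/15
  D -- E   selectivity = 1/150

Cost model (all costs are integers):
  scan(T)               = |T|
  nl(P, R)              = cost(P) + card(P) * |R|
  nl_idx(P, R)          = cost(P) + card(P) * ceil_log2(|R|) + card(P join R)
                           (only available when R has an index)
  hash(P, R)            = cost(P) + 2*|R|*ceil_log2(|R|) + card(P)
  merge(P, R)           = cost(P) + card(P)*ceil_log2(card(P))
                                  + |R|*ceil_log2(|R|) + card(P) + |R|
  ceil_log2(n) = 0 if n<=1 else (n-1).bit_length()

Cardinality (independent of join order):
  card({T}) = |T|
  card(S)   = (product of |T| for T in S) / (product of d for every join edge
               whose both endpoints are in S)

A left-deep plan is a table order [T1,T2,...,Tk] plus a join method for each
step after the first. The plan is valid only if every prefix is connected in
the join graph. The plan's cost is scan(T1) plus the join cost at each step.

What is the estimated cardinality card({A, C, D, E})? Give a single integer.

4500

Tables in S: A(120), C(100), D(300), E(150)
Edges inside S: D-A(d=8), D-C(d=100), D-E(d=150)
numerator = 120 * 100 * 300 * 150 = 540000000
denominator = 8 * 100 * 150 = 120000
card(S) = 540000000 / 120000 = 4500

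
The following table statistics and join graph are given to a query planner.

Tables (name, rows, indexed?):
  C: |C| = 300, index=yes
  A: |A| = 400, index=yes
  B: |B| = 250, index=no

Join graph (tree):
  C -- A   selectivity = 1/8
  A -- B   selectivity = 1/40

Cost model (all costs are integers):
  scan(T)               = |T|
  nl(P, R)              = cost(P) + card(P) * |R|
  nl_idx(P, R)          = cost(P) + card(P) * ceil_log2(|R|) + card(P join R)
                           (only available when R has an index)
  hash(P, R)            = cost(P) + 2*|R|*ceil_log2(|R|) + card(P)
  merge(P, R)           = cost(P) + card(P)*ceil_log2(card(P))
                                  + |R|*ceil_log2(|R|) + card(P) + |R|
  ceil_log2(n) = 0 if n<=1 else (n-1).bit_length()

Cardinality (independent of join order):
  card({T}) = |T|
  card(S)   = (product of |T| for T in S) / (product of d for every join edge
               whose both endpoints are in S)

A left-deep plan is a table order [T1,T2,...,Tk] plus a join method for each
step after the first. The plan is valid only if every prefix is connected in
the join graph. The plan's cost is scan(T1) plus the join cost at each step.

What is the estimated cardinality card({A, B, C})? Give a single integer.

93750

Tables in S: A(400), B(250), C(300)
Edges inside S: C-A(d=8), A-B(d=40)
numerator = 400 * 250 * 300 = 30000000
denominator = 8 * 40 = 320
card(S) = 30000000 / 320 = 93750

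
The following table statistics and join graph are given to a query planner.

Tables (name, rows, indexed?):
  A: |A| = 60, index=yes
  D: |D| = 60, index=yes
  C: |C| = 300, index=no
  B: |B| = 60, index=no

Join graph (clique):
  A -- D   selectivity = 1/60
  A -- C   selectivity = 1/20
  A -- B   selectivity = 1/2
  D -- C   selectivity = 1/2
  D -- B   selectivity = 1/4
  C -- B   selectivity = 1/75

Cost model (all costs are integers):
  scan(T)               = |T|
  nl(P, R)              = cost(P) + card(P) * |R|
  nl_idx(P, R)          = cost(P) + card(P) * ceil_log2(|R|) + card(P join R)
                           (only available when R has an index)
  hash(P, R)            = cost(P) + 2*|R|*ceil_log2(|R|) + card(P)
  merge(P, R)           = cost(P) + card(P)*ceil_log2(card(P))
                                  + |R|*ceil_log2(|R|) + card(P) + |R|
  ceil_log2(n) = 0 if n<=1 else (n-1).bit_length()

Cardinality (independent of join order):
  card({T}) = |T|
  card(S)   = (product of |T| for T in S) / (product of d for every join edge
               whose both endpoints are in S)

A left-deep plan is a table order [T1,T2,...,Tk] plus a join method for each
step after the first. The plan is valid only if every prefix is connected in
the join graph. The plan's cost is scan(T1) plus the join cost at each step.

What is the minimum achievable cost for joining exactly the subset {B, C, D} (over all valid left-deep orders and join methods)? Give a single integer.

2280

Selinger DP over subsets of {B,C,D}:
  {D}: scan cost=60, card=60
  {C}: scan cost=300, card=300
  {B}: scan cost=60, card=60
  {CD}: card=9000; try (D,hash)→1320, (C,merge)→3480, (D,merge)→3720, (C,hash)→5520, (D,nl_idx)→11100, (C,nl)→18060 …(+1); best=1320 via (D,hash)
  {BD}: card=900; try (D,hash)→840, (B,hash)→840, (D,merge)→900, (B,merge)→900, (D,nl_idx)→1320, (D,nl)→3660 …(+1); best=840 via (D,hash)
  {BC}: card=240; try (B,hash)→1320, (C,merge)→3480, (B,merge)→3720, (C,hash)→5520, (C,nl)→18060, (B,nl)→18300; best=1320 via (B,hash)
  {BCD}: card=1800; try (D,hash)→2280, (D,merge)→3900, (D,nl_idx)→4560, (C,hash)→7140, (B,hash)→11040, (C,merge)→13740 …(+4); best=2280 via (D,hash)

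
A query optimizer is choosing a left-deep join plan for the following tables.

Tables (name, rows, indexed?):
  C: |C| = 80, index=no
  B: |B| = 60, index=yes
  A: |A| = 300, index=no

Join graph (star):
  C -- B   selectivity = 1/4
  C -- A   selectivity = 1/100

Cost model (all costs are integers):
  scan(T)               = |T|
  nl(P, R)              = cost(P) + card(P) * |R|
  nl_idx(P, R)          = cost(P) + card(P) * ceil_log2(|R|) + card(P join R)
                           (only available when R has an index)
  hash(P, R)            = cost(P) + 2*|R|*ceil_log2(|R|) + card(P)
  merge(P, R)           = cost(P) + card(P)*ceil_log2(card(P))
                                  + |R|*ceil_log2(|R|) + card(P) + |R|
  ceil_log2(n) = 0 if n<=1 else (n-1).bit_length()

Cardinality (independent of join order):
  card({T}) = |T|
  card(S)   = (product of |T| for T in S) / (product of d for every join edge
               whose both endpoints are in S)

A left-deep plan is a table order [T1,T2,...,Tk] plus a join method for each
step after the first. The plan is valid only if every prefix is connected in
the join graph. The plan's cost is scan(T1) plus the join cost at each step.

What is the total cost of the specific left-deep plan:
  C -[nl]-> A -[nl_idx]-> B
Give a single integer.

29120

step 1: scan C: cost=80, card=80
step 2: join A via nl
    card(P join A) = 80*300/(100) = 240
    cost = 80 + 80*300 = 24080
step 3: join B via nl_idx
    card(P join B) = 240*60/(4) = 3600
    cost = 24080 + 240*6 + 3600 = 29120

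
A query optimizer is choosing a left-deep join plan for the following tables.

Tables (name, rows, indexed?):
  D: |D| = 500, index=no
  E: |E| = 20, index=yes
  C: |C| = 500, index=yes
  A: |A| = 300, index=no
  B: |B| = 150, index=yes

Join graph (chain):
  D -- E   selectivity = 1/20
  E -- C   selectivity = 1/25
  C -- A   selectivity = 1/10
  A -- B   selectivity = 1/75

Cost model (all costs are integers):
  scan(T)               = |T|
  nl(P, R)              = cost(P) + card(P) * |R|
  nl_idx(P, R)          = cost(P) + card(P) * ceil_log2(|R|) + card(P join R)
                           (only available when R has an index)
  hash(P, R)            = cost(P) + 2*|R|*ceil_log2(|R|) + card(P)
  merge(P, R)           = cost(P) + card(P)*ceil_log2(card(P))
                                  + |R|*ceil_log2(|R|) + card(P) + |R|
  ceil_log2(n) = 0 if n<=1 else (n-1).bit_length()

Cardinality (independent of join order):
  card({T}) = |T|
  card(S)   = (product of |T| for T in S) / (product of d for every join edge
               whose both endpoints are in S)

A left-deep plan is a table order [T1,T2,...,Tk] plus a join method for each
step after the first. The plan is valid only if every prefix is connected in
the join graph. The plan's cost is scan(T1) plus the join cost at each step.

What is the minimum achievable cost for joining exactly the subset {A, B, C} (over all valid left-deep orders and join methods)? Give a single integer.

12600

Selinger DP over subsets of {A,B,C}:
  {C}: scan cost=500, card=500
  {A}: scan cost=300, card=300
  {B}: scan cost=150, card=150
  {AC}: card=15000; try (A,hash)→6400, (C,merge)→8300, (A,merge)→8500, (C,hash)→9600, (C,nl_idx)→18000, (C,nl)→150300 …(+1); best=6400 via (A,hash)
  {AB}: card=600; try (B,hash)→3000, (B,nl_idx)→3300, (A,merge)→4500, (B,merge)→4650, (A,hash)→5700, (A,nl)→45150 …(+1); best=3000 via (B,hash)
  {ABC}: card=30000; try (C,hash)→12600, (C,merge)→14600, (B,hash)→23800, (C,nl_idx)→38400, (B,nl_idx)→156400, (B,merge)→232750 …(+2); best=12600 via (C,hash)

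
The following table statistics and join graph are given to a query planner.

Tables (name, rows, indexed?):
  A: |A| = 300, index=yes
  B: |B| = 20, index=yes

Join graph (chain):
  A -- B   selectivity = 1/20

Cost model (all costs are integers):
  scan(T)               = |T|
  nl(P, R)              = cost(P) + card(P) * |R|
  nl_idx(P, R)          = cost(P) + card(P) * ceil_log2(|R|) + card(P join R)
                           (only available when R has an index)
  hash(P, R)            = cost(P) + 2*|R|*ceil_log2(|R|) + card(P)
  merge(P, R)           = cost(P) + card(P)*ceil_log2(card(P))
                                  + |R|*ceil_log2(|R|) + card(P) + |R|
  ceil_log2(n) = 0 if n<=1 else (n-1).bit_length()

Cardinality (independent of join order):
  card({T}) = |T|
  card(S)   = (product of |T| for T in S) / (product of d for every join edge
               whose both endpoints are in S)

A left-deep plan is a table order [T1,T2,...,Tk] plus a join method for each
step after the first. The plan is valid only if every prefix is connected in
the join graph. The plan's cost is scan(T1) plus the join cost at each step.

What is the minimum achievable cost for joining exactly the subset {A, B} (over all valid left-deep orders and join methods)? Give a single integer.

Selinger DP over subsets of {A,B}:
  {A}: scan cost=300, card=300
  {B}: scan cost=20, card=20
  {AB}: card=300; try (A,nl_idx)→500, (B,hash)→800, (B,nl_idx)→2100, (A,merge)→3140, (B,merge)→3420, (A,hash)→5440 …(+2); best=500 via (A,nl_idx)

500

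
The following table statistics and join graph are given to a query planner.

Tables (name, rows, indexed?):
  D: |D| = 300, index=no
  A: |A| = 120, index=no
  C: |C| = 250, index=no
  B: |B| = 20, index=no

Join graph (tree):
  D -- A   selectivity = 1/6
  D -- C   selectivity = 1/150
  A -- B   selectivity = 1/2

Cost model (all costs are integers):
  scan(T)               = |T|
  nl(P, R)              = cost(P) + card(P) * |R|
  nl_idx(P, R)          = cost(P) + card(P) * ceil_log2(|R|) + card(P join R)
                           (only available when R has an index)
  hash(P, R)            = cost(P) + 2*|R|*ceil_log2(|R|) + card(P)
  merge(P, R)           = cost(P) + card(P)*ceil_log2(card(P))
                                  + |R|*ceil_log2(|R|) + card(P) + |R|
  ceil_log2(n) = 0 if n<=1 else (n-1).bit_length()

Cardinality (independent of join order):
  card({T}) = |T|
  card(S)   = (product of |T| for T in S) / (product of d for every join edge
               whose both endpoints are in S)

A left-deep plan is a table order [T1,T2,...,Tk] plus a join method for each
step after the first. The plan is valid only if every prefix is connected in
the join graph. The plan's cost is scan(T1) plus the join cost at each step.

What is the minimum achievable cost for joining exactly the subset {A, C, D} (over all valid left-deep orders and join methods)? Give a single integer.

Selinger DP over subsets of {A,C,D}:
  {D}: scan cost=300, card=300
  {A}: scan cost=120, card=120
  {C}: scan cost=250, card=250
  {AD}: card=6000; try (A,hash)→2280, (D,merge)→4080, (A,merge)→4260, (D,hash)→5640, (D,nl)→36120, (A,nl)→36300; best=2280 via (A,hash)
  {CD}: card=500; try (C,hash)→4600, (D,merge)→5500, (C,merge)→5550, (D,hash)→5900, (D,nl)→75250, (C,nl)→75300; best=4600 via (C,hash)
  {ACD}: card=10000; try (A,hash)→6780, (A,merge)→10560, (C,hash)→12280, (A,nl)→64600, (C,merge)→88530, (C,nl)→1502280; best=6780 via (A,hash)

6780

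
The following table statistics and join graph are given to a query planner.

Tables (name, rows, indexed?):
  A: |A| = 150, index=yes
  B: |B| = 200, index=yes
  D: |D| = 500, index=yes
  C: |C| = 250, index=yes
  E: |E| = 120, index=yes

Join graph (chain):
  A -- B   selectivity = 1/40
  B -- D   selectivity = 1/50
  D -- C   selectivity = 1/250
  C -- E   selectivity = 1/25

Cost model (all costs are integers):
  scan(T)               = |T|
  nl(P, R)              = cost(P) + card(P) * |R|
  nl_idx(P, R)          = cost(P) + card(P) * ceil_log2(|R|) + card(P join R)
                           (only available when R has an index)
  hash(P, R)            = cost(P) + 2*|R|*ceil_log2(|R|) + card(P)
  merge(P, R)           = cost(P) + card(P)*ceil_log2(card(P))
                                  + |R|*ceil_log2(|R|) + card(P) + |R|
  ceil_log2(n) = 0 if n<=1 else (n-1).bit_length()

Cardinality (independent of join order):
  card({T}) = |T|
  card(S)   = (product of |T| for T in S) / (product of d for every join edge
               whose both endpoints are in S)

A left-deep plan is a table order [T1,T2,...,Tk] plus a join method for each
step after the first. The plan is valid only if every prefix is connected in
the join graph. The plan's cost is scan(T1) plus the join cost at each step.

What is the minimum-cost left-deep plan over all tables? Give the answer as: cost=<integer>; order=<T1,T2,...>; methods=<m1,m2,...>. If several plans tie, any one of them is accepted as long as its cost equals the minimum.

Selinger DP (subsets sized 1..n):
  {A}: scan cost=150, card=150
  {B}: scan cost=200, card=200
  {D}: scan cost=500, card=500
  {C}: scan cost=250, card=250
  {E}: scan cost=120, card=120
  {AB}: card=750; try (B,nl_idx)→2100, (A,nl_idx)→2550, (A,hash)→2800, (B,merge)→3300, (A,merge)→3350, (B,hash)→3500 …(+2); best=2100 via (B,nl_idx)
  {BD}: card=2000; try (D,nl_idx)→4000, (B,hash)→4200, (B,nl_idx)→6500, (D,merge)→7000, (B,merge)→7300, (D,hash)→9400 …(+2); best=4000 via (D,nl_idx)
  {CD}: card=500; try (D,nl_idx)→3000, (C,hash)→5000, (C,nl_idx)→5000, (D,merge)→7500, (C,merge)→7750, (D,hash)→9500 …(+2); best=3000 via (D,nl_idx)
  {CE}: card=1200; try (E,hash)→2180, (C,nl_idx)→2280, (E,nl_idx)→3200, (C,merge)→3330, (E,merge)→3460, (C,hash)→4240 …(+2); best=2180 via (E,hash)
  {ABD}: card=7500; try (A,hash)→8400, (D,hash)→11850, (D,merge)→15350, (D,nl_idx)→16350, (A,nl_idx)→27500, (A,merge)→29350 …(+2); best=8400 via (A,hash)
  {BCD}: card=2000; try (B,hash)→6700, (B,nl_idx)→9000, (B,merge)→9800, (C,hash)→10000, (C,nl_idx)→22000, (C,merge)→30250 …(+2); best=6700 via (B,hash)
  {CDE}: card=2400; try (E,hash)→5180, (E,nl_idx)→8900, (E,merge)→8960, (D,hash)→12380, (D,nl_idx)→15380, (D,merge)→21580 …(+2); best=5180 via (E,hash)
  {ABCD}: card=7500; try (A,hash)→11100, (C,hash)→19900, (A,nl_idx)→30200, (A,merge)→32050, (C,nl_idx)→75900, (C,merge)→115650 …(+2); best=11100 via (A,hash)
  {BCDE}: card=9600; try (E,hash)→10380, (B,hash)→10780, (E,nl_idx)→30300, (E,merge)→31660, (B,nl_idx)→33980, (B,merge)→38180 …(+2); best=10380 via (E,hash)
  {ABCDE}: card=36000; try (E,hash)→20280, (A,hash)→22380, (E,nl_idx)→99600, (E,merge)→117060, (A,nl_idx)→123180, (A,merge)→155730 …(+2); best=20280 via (E,hash)

cost=20280; order=C,D,B,A,E; methods=nl_idx,hash,hash,hash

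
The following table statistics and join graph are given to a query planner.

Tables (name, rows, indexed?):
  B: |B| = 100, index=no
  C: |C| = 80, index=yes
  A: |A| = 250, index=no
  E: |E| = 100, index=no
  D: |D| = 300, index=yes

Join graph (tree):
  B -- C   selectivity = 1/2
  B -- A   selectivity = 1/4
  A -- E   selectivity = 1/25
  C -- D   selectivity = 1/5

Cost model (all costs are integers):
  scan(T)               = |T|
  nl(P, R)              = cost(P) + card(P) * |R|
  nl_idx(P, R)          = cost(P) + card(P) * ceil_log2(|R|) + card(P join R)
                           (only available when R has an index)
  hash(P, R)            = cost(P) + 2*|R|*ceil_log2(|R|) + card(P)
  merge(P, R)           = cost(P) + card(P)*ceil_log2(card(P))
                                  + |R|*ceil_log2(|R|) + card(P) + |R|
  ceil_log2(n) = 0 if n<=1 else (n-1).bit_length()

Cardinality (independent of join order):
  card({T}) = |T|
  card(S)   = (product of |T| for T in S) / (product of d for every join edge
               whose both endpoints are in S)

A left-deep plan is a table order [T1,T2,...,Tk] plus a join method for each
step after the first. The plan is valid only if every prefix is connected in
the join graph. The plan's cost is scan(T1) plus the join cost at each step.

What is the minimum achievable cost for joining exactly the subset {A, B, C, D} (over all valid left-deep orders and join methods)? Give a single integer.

Selinger DP over subsets of {A,B,C,D}:
  {B}: scan cost=100, card=100
  {C}: scan cost=80, card=80
  {A}: scan cost=250, card=250
  {D}: scan cost=300, card=300
  {BC}: card=4000; try (C,hash)→1320, (B,merge)→1520, (C,merge)→1540, (B,hash)→1560, (C,nl_idx)→4800, (B,nl)→8080 …(+1); best=1320 via (C,hash)
  {AB}: card=6250; try (B,hash)→1900, (A,merge)→3150, (B,merge)→3300, (A,hash)→4200, (A,nl)→25100, (B,nl)→25250; best=1900 via (B,hash)
  {CD}: card=4800; try (C,hash)→1720, (D,merge)→3720, (C,merge)→3940, (D,hash)→5560, (D,nl_idx)→5600, (C,nl_idx)→7200 …(+2); best=1720 via (C,hash)
  {ABC}: card=250000; try (C,hash)→9270, (A,hash)→9320, (A,merge)→55570, (C,merge)→90040, (C,nl_idx)→295650, (C,nl)→501900 …(+1); best=9270 via (C,hash)
  {BCD}: card=240000; try (B,hash)→7920, (D,hash)→10720, (D,merge)→56320, (B,merge)→69720, (D,nl_idx)→277320, (B,nl)→481720 …(+1); best=7920 via (B,hash)
  {ABCD}: card=15000000; try (A,hash)→251920, (D,hash)→264670, (A,merge)→4570170, (D,merge)→4762270, (D,nl_idx)→17259270, (A,nl)→60007920 …(+1); best=251920 via (A,hash)

251920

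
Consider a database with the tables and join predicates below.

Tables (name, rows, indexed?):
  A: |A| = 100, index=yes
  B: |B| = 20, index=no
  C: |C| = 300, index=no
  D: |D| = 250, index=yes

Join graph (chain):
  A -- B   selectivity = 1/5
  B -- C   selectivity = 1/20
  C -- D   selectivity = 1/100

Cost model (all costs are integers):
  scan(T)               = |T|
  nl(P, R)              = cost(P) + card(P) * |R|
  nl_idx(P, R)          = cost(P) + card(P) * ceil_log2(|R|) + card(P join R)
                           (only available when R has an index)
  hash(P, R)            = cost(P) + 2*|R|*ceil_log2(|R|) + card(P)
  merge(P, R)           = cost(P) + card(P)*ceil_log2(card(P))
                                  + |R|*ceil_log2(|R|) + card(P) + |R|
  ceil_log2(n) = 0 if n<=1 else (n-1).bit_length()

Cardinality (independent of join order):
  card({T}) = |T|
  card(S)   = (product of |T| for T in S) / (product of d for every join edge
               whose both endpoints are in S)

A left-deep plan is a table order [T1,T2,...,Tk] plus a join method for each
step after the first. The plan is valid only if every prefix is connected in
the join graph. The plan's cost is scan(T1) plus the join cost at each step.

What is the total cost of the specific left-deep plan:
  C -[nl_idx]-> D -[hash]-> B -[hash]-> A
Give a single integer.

6550

step 1: scan C: cost=300, card=300
step 2: join D via nl_idx
    card(P join D) = 300*250/(100) = 750
    cost = 300 + 300*8 + 750 = 3450
step 3: join B via hash
    card(P join B) = 750*20/(20) = 750
    cost = 3450 + 2*20*5 + 750 = 4400
step 4: join A via hash
    card(P join A) = 750*100/(5) = 15000
    cost = 4400 + 2*100*7 + 750 = 6550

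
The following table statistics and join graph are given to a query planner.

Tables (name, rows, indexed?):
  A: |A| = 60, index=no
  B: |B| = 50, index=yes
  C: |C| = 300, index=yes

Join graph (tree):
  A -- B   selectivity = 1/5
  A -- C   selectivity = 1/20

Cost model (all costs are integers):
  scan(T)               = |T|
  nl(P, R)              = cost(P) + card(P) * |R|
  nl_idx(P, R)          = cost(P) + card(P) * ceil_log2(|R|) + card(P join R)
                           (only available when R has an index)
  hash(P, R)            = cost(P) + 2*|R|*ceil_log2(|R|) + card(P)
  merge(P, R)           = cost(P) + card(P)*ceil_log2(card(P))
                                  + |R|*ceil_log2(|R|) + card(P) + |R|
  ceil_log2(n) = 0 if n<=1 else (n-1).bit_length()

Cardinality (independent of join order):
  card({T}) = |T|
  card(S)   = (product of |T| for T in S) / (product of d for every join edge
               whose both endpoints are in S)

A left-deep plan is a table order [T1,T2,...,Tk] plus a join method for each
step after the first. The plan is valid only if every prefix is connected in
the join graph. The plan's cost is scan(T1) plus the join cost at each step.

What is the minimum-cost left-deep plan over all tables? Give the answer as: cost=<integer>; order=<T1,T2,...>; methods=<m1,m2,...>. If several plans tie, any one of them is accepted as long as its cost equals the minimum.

cost=2820; order=C,A,B; methods=hash,hash

Selinger DP (subsets sized 1..n):
  {A}: scan cost=60, card=60
  {B}: scan cost=50, card=50
  {C}: scan cost=300, card=300
  {AB}: card=600; try (B,hash)→720, (A,hash)→820, (A,merge)→820, (B,merge)→830, (B,nl_idx)→1020, (A,nl)→3050 …(+1); best=720 via (B,hash)
  {AC}: card=900; try (A,hash)→1320, (C,nl_idx)→1500, (C,merge)→3480, (A,merge)→3720, (C,hash)→5520, (C,nl)→18060 …(+1); best=1320 via (A,hash)
  {ABC}: card=9000; try (B,hash)→2820, (C,hash)→6720, (C,merge)→10320, (B,merge)→11570, (C,nl_idx)→15120, (B,nl_idx)→15720 …(+2); best=2820 via (B,hash)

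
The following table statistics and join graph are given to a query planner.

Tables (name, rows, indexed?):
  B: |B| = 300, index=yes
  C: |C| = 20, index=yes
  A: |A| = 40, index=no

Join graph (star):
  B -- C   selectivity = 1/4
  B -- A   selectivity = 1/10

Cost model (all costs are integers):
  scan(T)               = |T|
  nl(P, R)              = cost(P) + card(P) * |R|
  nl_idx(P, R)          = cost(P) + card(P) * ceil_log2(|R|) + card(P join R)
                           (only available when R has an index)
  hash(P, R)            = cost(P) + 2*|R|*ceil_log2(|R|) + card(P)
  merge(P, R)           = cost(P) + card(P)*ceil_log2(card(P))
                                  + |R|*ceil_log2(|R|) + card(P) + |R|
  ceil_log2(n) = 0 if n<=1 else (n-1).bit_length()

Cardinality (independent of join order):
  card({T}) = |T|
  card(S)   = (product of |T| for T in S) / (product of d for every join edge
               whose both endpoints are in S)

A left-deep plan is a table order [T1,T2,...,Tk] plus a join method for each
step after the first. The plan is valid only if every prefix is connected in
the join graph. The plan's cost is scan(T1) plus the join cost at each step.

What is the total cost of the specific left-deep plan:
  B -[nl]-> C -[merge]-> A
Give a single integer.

step 1: scan B: cost=300, card=300
step 2: join C via nl
    card(P join C) = 300*20/(4) = 1500
    cost = 300 + 300*20 = 6300
step 3: join A via merge
    card(P join A) = 1500*40/(10) = 6000
    cost = 6300 + 1500*11 + 40*6 + 1500 + 40 = 24580

24580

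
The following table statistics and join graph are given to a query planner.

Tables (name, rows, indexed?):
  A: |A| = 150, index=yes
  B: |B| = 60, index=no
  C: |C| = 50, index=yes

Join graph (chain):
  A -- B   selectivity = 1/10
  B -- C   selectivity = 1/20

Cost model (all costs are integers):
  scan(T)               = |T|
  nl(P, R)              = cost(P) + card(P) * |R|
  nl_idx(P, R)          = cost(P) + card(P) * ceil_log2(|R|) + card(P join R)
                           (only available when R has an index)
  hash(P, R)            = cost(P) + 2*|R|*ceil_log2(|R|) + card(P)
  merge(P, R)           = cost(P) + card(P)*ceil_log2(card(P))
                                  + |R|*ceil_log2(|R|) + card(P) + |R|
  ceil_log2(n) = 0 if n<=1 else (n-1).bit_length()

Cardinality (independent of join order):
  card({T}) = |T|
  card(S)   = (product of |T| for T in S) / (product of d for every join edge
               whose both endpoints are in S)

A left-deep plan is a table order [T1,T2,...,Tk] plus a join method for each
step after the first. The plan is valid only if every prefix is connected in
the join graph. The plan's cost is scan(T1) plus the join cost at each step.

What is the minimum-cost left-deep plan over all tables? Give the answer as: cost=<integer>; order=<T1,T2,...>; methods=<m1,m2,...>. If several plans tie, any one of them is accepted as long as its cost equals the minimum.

cost=2520; order=A,B,C; methods=hash,hash

Selinger DP (subsets sized 1..n):
  {A}: scan cost=150, card=150
  {B}: scan cost=60, card=60
  {C}: scan cost=50, card=50
  {AB}: card=900; try (B,hash)→1020, (A,nl_idx)→1440, (A,merge)→1830, (B,merge)→1920, (A,hash)→2520, (A,nl)→9060 …(+1); best=1020 via (B,hash)
  {BC}: card=150; try (C,nl_idx)→570, (C,hash)→720, (B,hash)→820, (B,merge)→820, (C,merge)→830, (B,nl)→3050 …(+1); best=570 via (C,nl_idx)
  {ABC}: card=2250; try (C,hash)→2520, (A,hash)→3120, (A,merge)→3270, (A,nl_idx)→4020, (C,nl_idx)→8670, (C,merge)→11270 …(+2); best=2520 via (C,hash)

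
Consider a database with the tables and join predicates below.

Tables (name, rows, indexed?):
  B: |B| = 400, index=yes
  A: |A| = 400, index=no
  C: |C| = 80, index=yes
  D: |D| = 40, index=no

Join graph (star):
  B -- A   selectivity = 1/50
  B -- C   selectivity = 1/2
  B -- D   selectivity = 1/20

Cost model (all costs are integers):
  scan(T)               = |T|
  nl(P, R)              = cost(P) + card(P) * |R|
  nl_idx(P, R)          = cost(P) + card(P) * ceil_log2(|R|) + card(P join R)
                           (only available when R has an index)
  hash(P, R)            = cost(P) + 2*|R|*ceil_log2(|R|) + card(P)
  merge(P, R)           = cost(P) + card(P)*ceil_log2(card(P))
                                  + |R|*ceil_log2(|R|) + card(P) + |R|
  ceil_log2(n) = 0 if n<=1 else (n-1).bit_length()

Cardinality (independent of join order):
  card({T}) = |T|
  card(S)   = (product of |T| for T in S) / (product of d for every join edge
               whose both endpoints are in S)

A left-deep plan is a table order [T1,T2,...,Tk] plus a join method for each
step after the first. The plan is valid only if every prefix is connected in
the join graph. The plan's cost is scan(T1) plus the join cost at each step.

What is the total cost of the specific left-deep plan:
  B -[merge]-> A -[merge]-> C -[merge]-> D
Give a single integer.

2354920

step 1: scan B: cost=400, card=400
step 2: join A via merge
    card(P join A) = 400*400/(50) = 3200
    cost = 400 + 400*9 + 400*9 + 400 + 400 = 8400
step 3: join C via merge
    card(P join C) = 3200*80/(2) = 128000
    cost = 8400 + 3200*12 + 80*7 + 3200 + 80 = 50640
step 4: join D via merge
    card(P join D) = 128000*40/(20) = 256000
    cost = 50640 + 128000*17 + 40*6 + 128000 + 40 = 2354920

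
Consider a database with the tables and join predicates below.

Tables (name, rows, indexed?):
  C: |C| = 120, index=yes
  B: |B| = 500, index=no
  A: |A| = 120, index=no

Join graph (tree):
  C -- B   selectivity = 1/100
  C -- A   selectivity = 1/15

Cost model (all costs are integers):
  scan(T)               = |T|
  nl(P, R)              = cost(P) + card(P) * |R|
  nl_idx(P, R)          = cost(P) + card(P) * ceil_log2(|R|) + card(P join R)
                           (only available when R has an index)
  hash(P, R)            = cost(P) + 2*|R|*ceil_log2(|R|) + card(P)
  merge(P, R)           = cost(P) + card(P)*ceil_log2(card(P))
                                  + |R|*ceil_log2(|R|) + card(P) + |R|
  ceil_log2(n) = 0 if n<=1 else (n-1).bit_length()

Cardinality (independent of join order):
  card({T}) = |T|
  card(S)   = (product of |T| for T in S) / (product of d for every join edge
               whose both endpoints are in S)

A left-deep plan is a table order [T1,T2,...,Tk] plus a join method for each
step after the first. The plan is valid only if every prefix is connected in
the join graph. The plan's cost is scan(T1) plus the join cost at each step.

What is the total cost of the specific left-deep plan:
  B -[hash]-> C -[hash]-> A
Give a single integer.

step 1: scan B: cost=500, card=500
step 2: join C via hash
    card(P join C) = 500*120/(100) = 600
    cost = 500 + 2*120*7 + 500 = 2680
step 3: join A via hash
    card(P join A) = 600*120/(15) = 4800
    cost = 2680 + 2*120*7 + 600 = 4960

4960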